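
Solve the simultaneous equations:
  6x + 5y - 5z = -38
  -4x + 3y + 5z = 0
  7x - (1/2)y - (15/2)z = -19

infinitely many solutions

Row-reduce:
R1 ← R1 / (6).
R2 ← R2 + 4·R1.
R3 ← R3 − 7·R1.
R2 ← R2 / (19/3).
R1 ← R1 − 5/6·R2.
R3 ← R3 + 19/3·R2.
Rank is 2 with 3 unknowns, leaving z free.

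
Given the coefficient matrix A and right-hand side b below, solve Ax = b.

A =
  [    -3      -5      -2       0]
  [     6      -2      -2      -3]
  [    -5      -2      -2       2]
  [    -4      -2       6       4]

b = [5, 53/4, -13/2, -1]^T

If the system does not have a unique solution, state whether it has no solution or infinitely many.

Row-reduce the augmented matrix:
R1 ← R1 / (-3).
R2 ← R2 − 6·R1.
R3 ← R3 + 5·R1.
R4 ← R4 + 4·R1.
R2 ← R2 / (-12).
R1 ← R1 − 5/3·R2.
R3 ← R3 − 19/3·R2.
R4 ← R4 − 14/3·R2.
R3 ← R3 / (-11/6).
R1 ← R1 + 1/6·R3.
R2 ← R2 − 1/2·R3.
R4 ← R4 − 19/3·R3.
R4 ← R4 / (47/11).
R1 ← R1 + 5/11·R4.
R2 ← R2 − 4/11·R4.
R3 ← R3 + 5/22·R4.
Reading off the reduced rows gives x_1 = 1, x_2 = -2, x_3 = 1, x_4 = -7/4.

x_1 = 1, x_2 = -2, x_3 = 1, x_4 = -7/4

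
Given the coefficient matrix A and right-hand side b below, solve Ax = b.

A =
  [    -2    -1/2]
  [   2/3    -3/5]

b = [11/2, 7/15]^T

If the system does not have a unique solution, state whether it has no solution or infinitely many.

x_1 = -2, x_2 = -3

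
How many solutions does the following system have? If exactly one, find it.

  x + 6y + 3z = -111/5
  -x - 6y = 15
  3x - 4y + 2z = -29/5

x = -3, y = -2, z = -12/5

Row-reduce the augmented matrix:
R2 ← R2 + 1·R1.
R3 ← R3 − 3·R1.
Swap R2 and R3.
R2 ← R2 / (-22).
R1 ← R1 − 6·R2.
R3 ← R3 / (3).
R1 ← R1 − 12/11·R3.
R2 ← R2 − 7/22·R3.
Reading off the reduced rows gives x = -3, y = -2, z = -12/5.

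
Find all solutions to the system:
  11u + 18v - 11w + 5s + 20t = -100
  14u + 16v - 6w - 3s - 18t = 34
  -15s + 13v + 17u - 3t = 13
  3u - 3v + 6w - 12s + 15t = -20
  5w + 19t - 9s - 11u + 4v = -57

no solution

Row-reduce:
R1 ← R1 / (11).
R2 ← R2 − 14·R1.
R3 ← R3 − 17·R1.
R4 ← R4 − 3·R1.
R5 ← R5 + 11·R1.
R2 ← R2 / (-76/11).
R1 ← R1 − 18/11·R2.
R3 ← R3 + 163/11·R2.
R4 ← R4 + 87/11·R2.
R5 ← R5 − 22·R2.
R3 ← R3 / (-3/19).
R1 ← R1 − 17/19·R3.
R2 ← R2 + 22/19·R3.
R4 ← R4 + 3/19·R3.
R5 ← R5 − 370/19·R3.
Swap R4 and R5.
R4 ← R4 / (-360).
R1 ← R1 + 67/4·R4.
R2 ← R2 − 83/4·R4.
R3 ← R3 − 67/4·R4.
Row 5 reduces to 0 = 1, a contradiction. The system is inconsistent.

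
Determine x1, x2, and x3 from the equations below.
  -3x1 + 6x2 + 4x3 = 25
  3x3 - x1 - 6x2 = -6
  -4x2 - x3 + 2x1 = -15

x1 = -3, x2 = 2, x3 = 1

Row-reduce the augmented matrix:
R1 ← R1 / (-3).
R2 ← R2 + 1·R1.
R3 ← R3 − 2·R1.
R2 ← R2 / (-8).
R1 ← R1 + 2·R2.
R3 ← R3 / (5/3).
R1 ← R1 + 7/4·R3.
R2 ← R2 + 5/24·R3.
Reading off the reduced rows gives x1 = -3, x2 = 2, x3 = 1.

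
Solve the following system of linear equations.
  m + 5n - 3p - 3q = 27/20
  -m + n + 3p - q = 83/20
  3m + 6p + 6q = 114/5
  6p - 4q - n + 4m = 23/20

Row-reduce the augmented matrix:
R2 ← R2 + 1·R1.
R3 ← R3 − 3·R1.
R4 ← R4 − 4·R1.
R2 ← R2 / (6).
R1 ← R1 − 5·R2.
R3 ← R3 + 15·R2.
R4 ← R4 + 21·R2.
R3 ← R3 / (15).
R1 ← R1 + 3·R3.
R4 ← R4 − 18·R3.
R4 ← R4 / (-12).
R1 ← R1 − 4/3·R4.
R2 ← R2 + 2/3·R4.
R3 ← R3 − 1/3·R4.
Reading off the reduced rows gives m = 3/5, n = 9/4, p = 3/2, q = 2.

m = 3/5, n = 9/4, p = 3/2, q = 2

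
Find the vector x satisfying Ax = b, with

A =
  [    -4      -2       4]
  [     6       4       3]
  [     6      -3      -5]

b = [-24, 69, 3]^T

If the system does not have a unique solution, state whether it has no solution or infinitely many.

x_1 = 6, x_2 = 6, x_3 = 3

Row-reduce the augmented matrix:
R1 ← R1 / (-4).
R2 ← R2 − 6·R1.
R3 ← R3 − 6·R1.
R1 ← R1 − 1/2·R2.
R3 ← R3 + 6·R2.
R3 ← R3 / (55).
R1 ← R1 + 11/2·R3.
R2 ← R2 − 9·R3.
Reading off the reduced rows gives x_1 = 6, x_2 = 6, x_3 = 3.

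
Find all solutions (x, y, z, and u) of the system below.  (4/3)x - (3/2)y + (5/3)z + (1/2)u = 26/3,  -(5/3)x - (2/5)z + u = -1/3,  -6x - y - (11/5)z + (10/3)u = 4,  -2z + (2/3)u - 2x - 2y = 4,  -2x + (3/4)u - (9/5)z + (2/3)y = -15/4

no solution

Row-reduce:
R1 ← R1 / (4/3).
R2 ← R2 + 5/3·R1.
R3 ← R3 + 6·R1.
R4 ← R4 + 2·R1.
R5 ← R5 + 2·R1.
R2 ← R2 / (-15/8).
R1 ← R1 + 9/8·R2.
R3 ← R3 + 31/4·R2.
R4 ← R4 + 17/4·R2.
R5 ← R5 + 19/12·R2.
R3 ← R3 / (-373/225).
R1 ← R1 − 6/25·R3.
R2 ← R2 + 202/225·R3.
R4 ← R4 + 746/225·R3.
R5 ← R5 + 487/675·R3.
Swap R4 and R5.
R4 ← R4 / (8339/13428).
R1 ← R1 + 285/373·R4.
R2 ← R2 + 283/1119·R4.
R3 ← R3 − 255/373·R4.
Row 5 reduces to 0 = -6, a contradiction. The system is inconsistent.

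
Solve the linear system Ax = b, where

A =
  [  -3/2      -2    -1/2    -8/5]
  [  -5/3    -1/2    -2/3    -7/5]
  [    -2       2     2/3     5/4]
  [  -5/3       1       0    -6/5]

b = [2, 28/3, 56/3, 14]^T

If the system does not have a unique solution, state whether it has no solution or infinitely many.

Row-reduce the augmented matrix:
R1 ← R1 / (-3/2).
R2 ← R2 + 5/3·R1.
R3 ← R3 + 2·R1.
R4 ← R4 + 5/3·R1.
R2 ← R2 / (31/18).
R1 ← R1 − 4/3·R2.
R3 ← R3 − 14/3·R2.
R4 ← R4 − 29/9·R2.
R3 ← R3 / (152/93).
R1 ← R1 − 13/31·R3.
R2 ← R2 + 2/31·R3.
R4 ← R4 − 71/93·R3.
R4 ← R4 / (-197/160).
R1 ← R1 − 27/160·R4.
R2 ← R2 − 5/16·R4.
R3 ← R3 − 231/160·R4.
Reading off the reduced rows gives x_1 = -6, x_2 = 4, x_3 = -2, x_4 = 0.

x_1 = -6, x_2 = 4, x_3 = -2, x_4 = 0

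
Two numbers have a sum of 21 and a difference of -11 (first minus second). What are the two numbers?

first number: 5, second number: 16

Let x = first number, y = second number.
  y + x = 21
  x - y = -11
Row-reduce the augmented matrix:
R2 ← R2 − 1·R1.
R2 ← R2 / (-2).
R1 ← R1 − 1·R2.
Reading off the reduced rows gives x = 5, y = 16.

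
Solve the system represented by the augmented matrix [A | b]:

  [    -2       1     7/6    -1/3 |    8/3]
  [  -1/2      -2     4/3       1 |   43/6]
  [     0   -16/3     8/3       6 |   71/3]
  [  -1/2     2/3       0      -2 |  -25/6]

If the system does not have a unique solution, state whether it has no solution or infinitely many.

no solution

Row-reduce:
R1 ← R1 / (-2).
R2 ← R2 + 1/2·R1.
R4 ← R4 + 1/2·R1.
R2 ← R2 / (-9/4).
R1 ← R1 + 1/2·R2.
R3 ← R3 + 16/3·R2.
R4 ← R4 − 5/12·R2.
R3 ← R3 / (16/81).
R1 ← R1 + 22/27·R3.
R2 ← R2 + 25/54·R3.
R4 ← R4 + 8/81·R3.
Row 4 reduces to 0 = 1/2, a contradiction. The system is inconsistent.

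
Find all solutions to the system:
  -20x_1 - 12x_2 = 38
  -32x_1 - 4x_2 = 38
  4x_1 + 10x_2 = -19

x_1 = -1, x_2 = -3/2

Row-reduce the augmented matrix:
R1 ← R1 / (-20).
R2 ← R2 + 32·R1.
R3 ← R3 − 4·R1.
R2 ← R2 / (76/5).
R1 ← R1 − 3/5·R2.
R3 ← R3 − 38/5·R2.
R3 reduces to 0 = 0, so the extra equation is consistent.
Reading off the reduced rows gives x_1 = -1, x_2 = -3/2.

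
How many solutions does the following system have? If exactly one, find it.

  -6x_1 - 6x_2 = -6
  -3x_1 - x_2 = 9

x_1 = -5, x_2 = 6

From equation 2: x_2 = -9 − 3·x_1.
Substitute into equation 1 and solve: x_1 = -5.
Then x_2 = 6.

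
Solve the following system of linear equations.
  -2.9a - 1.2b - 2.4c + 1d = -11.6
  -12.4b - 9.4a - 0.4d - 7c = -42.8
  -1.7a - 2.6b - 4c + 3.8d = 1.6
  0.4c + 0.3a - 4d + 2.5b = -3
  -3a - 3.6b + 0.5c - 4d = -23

a = 6, b = 0, c = -2, d = 1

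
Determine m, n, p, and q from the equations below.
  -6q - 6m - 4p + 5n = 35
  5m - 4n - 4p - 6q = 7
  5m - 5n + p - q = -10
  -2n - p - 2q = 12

m = -5, n = -3, p = -2, q = -2

Row-reduce the augmented matrix:
R1 ← R1 / (-6).
R2 ← R2 − 5·R1.
R3 ← R3 − 5·R1.
R2 ← R2 / (1/6).
R1 ← R1 + 5/6·R2.
R3 ← R3 + 5/6·R2.
R4 ← R4 + 2·R2.
R3 ← R3 / (-39).
R1 ← R1 + 36·R3.
R2 ← R2 + 44·R3.
R4 ← R4 + 89·R3.
R4 ← R4 / (203/39).
R1 ← R1 − 30/13·R4.
R2 ← R2 − 110/39·R4.
R3 ← R3 − 61/39·R4.
Reading off the reduced rows gives m = -5, n = -3, p = -2, q = -2.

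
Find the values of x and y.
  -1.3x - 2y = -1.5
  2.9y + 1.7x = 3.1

Row-reduce the augmented matrix:
R1 ← R1 / (-13/10).
R2 ← R2 − 17/10·R1.
R2 ← R2 / (37/130).
R1 ← R1 − 20/13·R2.
Reading off the reduced rows gives x = -5, y = 4.

x = -5, y = 4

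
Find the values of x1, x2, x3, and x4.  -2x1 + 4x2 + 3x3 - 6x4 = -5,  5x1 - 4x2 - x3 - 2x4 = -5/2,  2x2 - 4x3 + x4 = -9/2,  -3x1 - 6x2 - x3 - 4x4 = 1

x1 = -1/2, x2 = -3/4, x3 = 1, x4 = 1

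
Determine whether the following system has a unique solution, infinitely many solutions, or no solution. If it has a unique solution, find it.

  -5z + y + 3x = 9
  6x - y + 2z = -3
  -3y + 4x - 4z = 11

x = 0, y = -1, z = -2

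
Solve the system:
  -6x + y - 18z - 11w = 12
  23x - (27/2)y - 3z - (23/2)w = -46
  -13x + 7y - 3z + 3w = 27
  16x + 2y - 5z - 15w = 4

no solution

Row-reduce:
R1 ← R1 / (-6).
R2 ← R2 − 23·R1.
R3 ← R3 + 13·R1.
R4 ← R4 − 16·R1.
R2 ← R2 / (-29/3).
R1 ← R1 + 1/6·R2.
R3 ← R3 − 29/6·R2.
R4 ← R4 − 14/3·R2.
Swap R3 and R4.
R3 ← R3 / (-2545/29).
R1 ← R1 − 123/29·R3.
R2 ← R2 − 216/29·R3.
Row 4 reduces to 0 = 1, a contradiction. The system is inconsistent.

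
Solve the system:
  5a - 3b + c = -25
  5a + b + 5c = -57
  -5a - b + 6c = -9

Row-reduce the augmented matrix:
R1 ← R1 / (5).
R2 ← R2 − 5·R1.
R3 ← R3 + 5·R1.
R2 ← R2 / (4).
R1 ← R1 + 3/5·R2.
R3 ← R3 + 4·R2.
R3 ← R3 / (11).
R1 ← R1 − 4/5·R3.
R2 ← R2 − 1·R3.
Reading off the reduced rows gives a = -5, b = -2, c = -6.

a = -5, b = -2, c = -6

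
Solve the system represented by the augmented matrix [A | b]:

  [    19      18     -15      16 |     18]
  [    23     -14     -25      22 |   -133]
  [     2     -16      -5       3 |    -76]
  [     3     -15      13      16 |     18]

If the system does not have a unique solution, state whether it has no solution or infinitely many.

Row-reduce:
R1 ← R1 / (19).
R2 ← R2 − 23·R1.
R3 ← R3 − 2·R1.
R4 ← R4 − 3·R1.
R2 ← R2 / (-680/19).
R1 ← R1 − 18/19·R2.
R3 ← R3 + 340/19·R2.
R4 ← R4 + 339/19·R2.
Swap R3 and R4.
R3 ← R3 / (1277/68).
R1 ← R1 + 33/34·R3.
R2 ← R2 − 13/68·R3.
Row 4 reduces to 0 = -1/2, a contradiction. The system is inconsistent.

no solution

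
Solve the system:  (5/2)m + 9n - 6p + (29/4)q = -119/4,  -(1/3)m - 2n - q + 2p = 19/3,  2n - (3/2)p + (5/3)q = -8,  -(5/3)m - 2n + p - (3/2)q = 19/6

no solution

Row-reduce:
R1 ← R1 / (5/2).
R2 ← R2 + 1/3·R1.
R4 ← R4 + 5/3·R1.
R2 ← R2 / (-4/5).
R1 ← R1 − 18/5·R2.
R3 ← R3 − 2·R2.
R4 ← R4 − 4·R2.
R3 ← R3 / (3/2).
R1 ← R1 − 3·R3.
R2 ← R2 + 3/2·R3.
R4 ← R4 − 3·R3.
Row 4 reduces to 0 = -2/3, a contradiction. The system is inconsistent.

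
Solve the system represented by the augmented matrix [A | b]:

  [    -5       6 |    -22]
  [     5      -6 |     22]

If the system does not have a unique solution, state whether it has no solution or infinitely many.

infinitely many solutions

Row-reduce:
R1 ← R1 / (-5).
R2 ← R2 − 5·R1.
Rank is 1 with 2 unknowns, leaving x_2 free.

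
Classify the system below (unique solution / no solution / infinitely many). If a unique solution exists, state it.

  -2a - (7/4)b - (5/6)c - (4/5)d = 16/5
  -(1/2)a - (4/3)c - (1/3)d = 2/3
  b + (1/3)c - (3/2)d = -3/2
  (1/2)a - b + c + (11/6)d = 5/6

infinitely many solutions

Row-reduce:
R1 ← R1 / (-2).
R2 ← R2 + 1/2·R1.
R4 ← R4 − 1/2·R1.
R2 ← R2 / (7/16).
R1 ← R1 − 7/8·R2.
R3 ← R3 − 1·R2.
R4 ← R4 + 23/16·R2.
R3 ← R3 / (61/21).
R1 ← R1 − 8/3·R3.
R2 ← R2 + 18/7·R3.
R4 ← R4 + 61/21·R3.
Rank is 3 with 4 unknowns, leaving d free.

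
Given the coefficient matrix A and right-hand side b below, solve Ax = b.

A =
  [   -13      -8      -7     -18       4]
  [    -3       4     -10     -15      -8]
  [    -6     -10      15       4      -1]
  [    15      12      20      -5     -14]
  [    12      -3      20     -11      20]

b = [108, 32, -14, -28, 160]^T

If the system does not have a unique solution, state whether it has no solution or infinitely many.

Row-reduce the augmented matrix:
R1 ← R1 / (-13).
R2 ← R2 + 3·R1.
R3 ← R3 + 6·R1.
R4 ← R4 − 15·R1.
R5 ← R5 − 12·R1.
R2 ← R2 / (76/13).
R1 ← R1 − 8/13·R2.
R3 ← R3 + 82/13·R2.
R4 ← R4 − 36/13·R2.
R5 ← R5 + 135/13·R2.
R3 ← R3 / (349/38).
R1 ← R1 − 27/19·R3.
R2 ← R2 + 109/76·R3.
R4 ← R4 − 302/19·R3.
R5 ← R5 + 103/76·R3.
R4 ← R4 / (-7566/349).
R1 ← R1 − 849/349·R4.
R2 ← R2 + 1229/698·R4.
R3 ← R3 − 23/349·R4.
R5 ← R5 + 32661/698·R4.
R5 ← R5 / (-37150/1261).
R1 ← R1 − 5555/1261·R5.
R2 ← R2 + 18191/3783·R5.
R3 ← R3 + 4949/3783·R5.
R4 ← R4 + 2867/3783·R5.
Reading off the reduced rows gives x_1 = -1, x_2 = 1, x_3 = 1, x_4 = -5, x_5 = 5.

x_1 = -1, x_2 = 1, x_3 = 1, x_4 = -5, x_5 = 5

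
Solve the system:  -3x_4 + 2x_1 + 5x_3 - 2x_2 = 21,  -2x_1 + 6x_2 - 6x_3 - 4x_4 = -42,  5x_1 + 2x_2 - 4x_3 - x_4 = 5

Row-reduce:
R1 ← R1 / (2).
R2 ← R2 + 2·R1.
R3 ← R3 − 5·R1.
R2 ← R2 / (4).
R1 ← R1 + 1·R2.
R3 ← R3 − 7·R2.
R3 ← R3 / (-59/4).
R1 ← R1 − 9/4·R3.
R2 ← R2 + 1/4·R3.
Rank is 3 with 4 unknowns, leaving x_4 free.

infinitely many solutions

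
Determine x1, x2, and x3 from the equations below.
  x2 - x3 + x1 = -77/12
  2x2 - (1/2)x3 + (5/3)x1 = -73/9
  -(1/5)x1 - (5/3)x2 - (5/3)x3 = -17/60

Row-reduce the augmented matrix:
R2 ← R2 − 5/3·R1.
R3 ← R3 + 1/5·R1.
R2 ← R2 / (1/3).
R1 ← R1 − 1·R2.
R3 ← R3 + 22/15·R2.
R3 ← R3 / (49/15).
R1 ← R1 + 9/2·R3.
R2 ← R2 − 7/2·R3.
Reading off the reduced rows gives x1 = -2/3, x2 = -11/4, x3 = 3.

x1 = -2/3, x2 = -11/4, x3 = 3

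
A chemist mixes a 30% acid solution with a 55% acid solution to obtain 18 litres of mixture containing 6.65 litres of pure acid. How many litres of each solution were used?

Let a = litres of solution A, b = litres of solution B.
  a + b = 18
  (3/10)a + (11/20)b = 133/20
From equation 1: a = 18 − b.
Substitute into equation 2 and solve: b = 5.
Then a = 13.

litres of solution A: 13, litres of solution B: 5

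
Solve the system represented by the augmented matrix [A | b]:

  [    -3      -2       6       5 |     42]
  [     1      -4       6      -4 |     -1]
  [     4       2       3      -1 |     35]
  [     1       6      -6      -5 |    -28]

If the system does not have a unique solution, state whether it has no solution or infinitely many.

x_1 = 3, x_2 = 5, x_3 = 6, x_4 = 5

Row-reduce the augmented matrix:
R1 ← R1 / (-3).
R2 ← R2 − 1·R1.
R3 ← R3 − 4·R1.
R4 ← R4 − 1·R1.
R2 ← R2 / (-14/3).
R1 ← R1 − 2/3·R2.
R3 ← R3 + 2/3·R2.
R4 ← R4 − 16/3·R2.
R3 ← R3 / (69/7).
R1 ← R1 + 6/7·R3.
R2 ← R2 + 12/7·R3.
R4 ← R4 − 36/7·R3.
R4 ← R4 / (-210/23).
R1 ← R1 + 34/23·R4.
R2 ← R2 − 71/46·R4.
R3 ← R3 − 14/23·R4.
Reading off the reduced rows gives x_1 = 3, x_2 = 5, x_3 = 6, x_4 = 5.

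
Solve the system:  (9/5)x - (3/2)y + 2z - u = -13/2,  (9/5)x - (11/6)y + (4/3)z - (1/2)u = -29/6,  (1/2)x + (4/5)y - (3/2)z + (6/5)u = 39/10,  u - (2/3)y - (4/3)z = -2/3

no solution

Row-reduce:
R1 ← R1 / (9/5).
R2 ← R2 − 9/5·R1.
R3 ← R3 − 1/2·R1.
R2 ← R2 / (-1/3).
R1 ← R1 + 5/6·R2.
R3 ← R3 − 73/60·R2.
R4 ← R4 + 2/3·R2.
R3 ← R3 / (-202/45).
R1 ← R1 − 25/9·R3.
R2 ← R2 − 2·R3.
Row 4 reduces to 0 = -4, a contradiction. The system is inconsistent.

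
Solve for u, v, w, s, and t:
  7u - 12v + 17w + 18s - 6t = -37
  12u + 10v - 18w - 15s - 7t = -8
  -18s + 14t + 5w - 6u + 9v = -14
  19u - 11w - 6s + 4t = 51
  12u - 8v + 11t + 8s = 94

Row-reduce the augmented matrix:
R1 ← R1 / (7).
R2 ← R2 − 12·R1.
R3 ← R3 + 6·R1.
R4 ← R4 − 19·R1.
R5 ← R5 − 12·R1.
R2 ← R2 / (214/7).
R1 ← R1 + 12/7·R2.
R3 ← R3 + 9/7·R2.
R4 ← R4 − 228/7·R2.
R5 ← R5 − 88/7·R2.
R3 ← R3 / (1882/107).
R1 ← R1 + 23/107·R3.
R2 ← R2 + 165/107·R3.
R4 ← R4 + 740/107·R3.
R5 ← R5 + 1044/107·R3.
R4 ← R4 / (-7311/941).
R1 ← R1 + 207/3764·R4.
R2 ← R2 + 7131/3764·R4.
R3 ← R3 + 963/3764·R4.
R5 ← R5 + 6113/941·R4.
R5 ← R5 / (57995/7311).
R1 ← R1 + 3445/4874·R5.
R2 ← R2 + 19785/4874·R5.
R3 ← R3 + 769/4874·R5.
R4 ← R4 + 19123/7311·R5.
Reading off the reduced rows gives u = 1, v = 4, w = -4, s = 6, t = 6.

u = 1, v = 4, w = -4, s = 6, t = 6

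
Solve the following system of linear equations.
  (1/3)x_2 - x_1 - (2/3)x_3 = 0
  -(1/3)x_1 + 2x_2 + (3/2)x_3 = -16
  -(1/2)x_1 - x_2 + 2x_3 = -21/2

Row-reduce the augmented matrix:
R1 ← R1 / (-1).
R2 ← R2 + 1/3·R1.
R3 ← R3 + 1/2·R1.
R2 ← R2 / (17/9).
R1 ← R1 + 1/3·R2.
R3 ← R3 + 7/6·R2.
R3 ← R3 / (231/68).
R1 ← R1 − 33/34·R3.
R2 ← R2 − 31/34·R3.
Reading off the reduced rows gives x_1 = 3, x_2 = -3, x_3 = -6.

x_1 = 3, x_2 = -3, x_3 = -6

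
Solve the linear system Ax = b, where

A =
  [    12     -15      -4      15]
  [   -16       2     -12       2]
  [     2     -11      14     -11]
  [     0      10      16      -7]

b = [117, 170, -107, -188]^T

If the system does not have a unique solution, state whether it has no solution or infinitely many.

x_1 = -6, x_2 = -5, x_3 = -6, x_4 = 6

Row-reduce the augmented matrix:
R1 ← R1 / (12).
R2 ← R2 + 16·R1.
R3 ← R3 − 2·R1.
R2 ← R2 / (-18).
R1 ← R1 + 5/4·R2.
R3 ← R3 + 17/2·R2.
R4 ← R4 − 10·R2.
R3 ← R3 / (617/27).
R1 ← R1 − 47/54·R3.
R2 ← R2 − 26/27·R3.
R4 ← R4 − 172/27·R3.
R4 ← R4 / (7331/617).
R1 ← R1 − 390/617·R4.
R2 ← R2 + 133/617·R4.
R3 ← R3 + 645/617·R4.
Reading off the reduced rows gives x_1 = -6, x_2 = -5, x_3 = -6, x_4 = 6.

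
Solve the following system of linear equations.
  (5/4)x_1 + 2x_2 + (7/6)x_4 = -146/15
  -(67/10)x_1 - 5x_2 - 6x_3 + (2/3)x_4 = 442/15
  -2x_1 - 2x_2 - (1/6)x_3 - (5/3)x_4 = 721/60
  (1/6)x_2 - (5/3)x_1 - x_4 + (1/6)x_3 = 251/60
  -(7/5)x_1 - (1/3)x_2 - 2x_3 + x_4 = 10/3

x_1 = -2, x_2 = -14/5, x_3 = -1/2, x_4 = -7/5

Row-reduce the augmented matrix:
R1 ← R1 / (5/4).
R2 ← R2 + 67/10·R1.
R3 ← R3 + 2·R1.
R4 ← R4 + 5/3·R1.
R5 ← R5 + 7/5·R1.
R2 ← R2 / (143/25).
R1 ← R1 − 8/5·R2.
R3 ← R3 − 6/5·R2.
R4 ← R4 − 17/6·R2.
R5 ← R5 − 143/75·R2.
R3 ← R3 / (937/858).
R1 ← R1 − 240/143·R3.
R2 ← R2 + 150/143·R3.
R4 ← R4 − 2693/858·R3.
R4 ← R4 / (12235/16866).
R1 ← R1 − 2590/2811·R4.
R2 ← R2 − 7/937·R4.
R3 ← R3 + 1074/937·R4.
R5 reduces to 0 = 0, so the extra equation is consistent.
Reading off the reduced rows gives x_1 = -2, x_2 = -14/5, x_3 = -1/2, x_4 = -7/5.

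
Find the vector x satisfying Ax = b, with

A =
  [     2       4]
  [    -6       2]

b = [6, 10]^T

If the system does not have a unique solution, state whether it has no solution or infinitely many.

Row-reduce the augmented matrix:
R1 ← R1 / (2).
R2 ← R2 + 6·R1.
R2 ← R2 / (14).
R1 ← R1 − 2·R2.
Reading off the reduced rows gives x_1 = -1, x_2 = 2.

x_1 = -1, x_2 = 2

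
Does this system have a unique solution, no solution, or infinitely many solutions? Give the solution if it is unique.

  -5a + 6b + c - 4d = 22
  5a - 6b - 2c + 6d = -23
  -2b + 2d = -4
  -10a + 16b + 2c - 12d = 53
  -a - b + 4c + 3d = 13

Row-reduce:
R1 ← R1 / (-5).
R2 ← R2 − 5·R1.
R4 ← R4 + 10·R1.
R5 ← R5 + 1·R1.
Swap R2 and R3.
R2 ← R2 / (-2).
R1 ← R1 + 6/5·R2.
R4 ← R4 − 4·R2.
R5 ← R5 + 11/5·R2.
R3 ← R3 / (-1).
R1 ← R1 + 1/5·R3.
R5 ← R5 − 19/5·R3.
Swap R4 and R5.
R4 ← R4 / (46/5).
R1 ← R1 + 4/5·R4.
R2 ← R2 + 1·R4.
R3 ← R3 + 2·R4.
Row 5 reduces to 0 = 1, a contradiction. The system is inconsistent.

no solution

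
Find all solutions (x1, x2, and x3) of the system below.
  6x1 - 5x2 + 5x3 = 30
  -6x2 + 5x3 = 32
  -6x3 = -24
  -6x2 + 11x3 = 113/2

no solution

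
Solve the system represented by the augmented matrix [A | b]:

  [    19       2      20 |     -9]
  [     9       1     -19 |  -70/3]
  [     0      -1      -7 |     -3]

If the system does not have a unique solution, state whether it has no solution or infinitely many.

x_1 = -1, x_2 = -5/3, x_3 = 2/3

Row-reduce the augmented matrix:
R1 ← R1 / (19).
R2 ← R2 − 9·R1.
R2 ← R2 / (1/19).
R1 ← R1 − 2/19·R2.
R3 ← R3 + 1·R2.
R3 ← R3 / (-548).
R1 ← R1 − 58·R3.
R2 ← R2 + 541·R3.
Reading off the reduced rows gives x_1 = -1, x_2 = -5/3, x_3 = 2/3.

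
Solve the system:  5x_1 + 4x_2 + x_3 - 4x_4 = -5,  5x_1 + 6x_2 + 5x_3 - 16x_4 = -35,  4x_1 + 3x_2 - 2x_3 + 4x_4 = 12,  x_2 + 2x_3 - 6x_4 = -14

no solution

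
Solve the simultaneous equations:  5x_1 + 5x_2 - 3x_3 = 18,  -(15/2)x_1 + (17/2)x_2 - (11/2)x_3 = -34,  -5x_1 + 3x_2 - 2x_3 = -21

no solution

Row-reduce:
R1 ← R1 / (5).
R2 ← R2 + 15/2·R1.
R3 ← R3 + 5·R1.
R2 ← R2 / (16).
R1 ← R1 − 1·R2.
R3 ← R3 − 8·R2.
Row 3 reduces to 0 = 1/2, a contradiction. The system is inconsistent.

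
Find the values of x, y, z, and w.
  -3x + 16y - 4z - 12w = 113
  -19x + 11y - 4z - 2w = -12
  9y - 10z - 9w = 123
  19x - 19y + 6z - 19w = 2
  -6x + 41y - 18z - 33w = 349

x = 5, y = 5, z = -6, w = -2

Row-reduce the augmented matrix:
R1 ← R1 / (-3).
R2 ← R2 + 19·R1.
R4 ← R4 − 19·R1.
R5 ← R5 + 6·R1.
R2 ← R2 / (-271/3).
R1 ← R1 + 16/3·R2.
R3 ← R3 − 9·R2.
R4 ← R4 − 247/3·R2.
R5 ← R5 − 9·R2.
R3 ← R3 / (-2134/271).
R1 ← R1 − 20/271·R3.
R2 ← R2 + 64/271·R3.
R4 ← R4 − 30/271·R3.
R5 ← R5 + 2134/271·R3.
R4 ← R4 / (-29424/1067).
R1 ← R1 + 410/1067·R4.
R2 ← R2 + 822/1067·R4.
R3 ← R3 − 441/2134·R4.
R5 reduces to 0 = 0, so the extra equation is consistent.
Reading off the reduced rows gives x = 5, y = 5, z = -6, w = -2.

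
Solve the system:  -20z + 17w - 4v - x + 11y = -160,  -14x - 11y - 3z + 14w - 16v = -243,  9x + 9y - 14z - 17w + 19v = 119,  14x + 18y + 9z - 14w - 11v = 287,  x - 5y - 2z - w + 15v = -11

x = 6, y = 5, z = 6, w = -5, v = 1

Row-reduce the augmented matrix:
R1 ← R1 / (-1).
R2 ← R2 + 14·R1.
R3 ← R3 − 9·R1.
R4 ← R4 − 14·R1.
R5 ← R5 − 1·R1.
R2 ← R2 / (-165).
R1 ← R1 + 11·R2.
R3 ← R3 − 108·R2.
R4 ← R4 − 172·R2.
R5 ← R5 − 6·R2.
R3 ← R3 / (-698/55).
R1 ← R1 − 23/15·R3.
R2 ← R2 + 277/165·R3.
R4 ← R4 − 2929/165·R3.
R5 ← R5 + 656/55·R3.
R4 ← R4 / (-8500/349).
R1 ← R1 + 1169/349·R4.
R2 ← R2 − 964/349·R4.
R3 ← R3 − 292/349·R4.
R5 ← R5 − 6224/349·R4.
R5 ← R5 / (-11259/2125).
R1 ← R1 − 70657/17000·R5.
R2 ← R2 + 6099/2125·R5.
R3 ← R3 + 2447/2125·R5.
R4 ← R4 − 8697/17000·R5.
Reading off the reduced rows gives x = 6, y = 5, z = 6, w = -5, v = 1.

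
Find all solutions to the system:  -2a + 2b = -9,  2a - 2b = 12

no solution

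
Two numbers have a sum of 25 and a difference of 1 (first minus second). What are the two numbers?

first number: 13, second number: 12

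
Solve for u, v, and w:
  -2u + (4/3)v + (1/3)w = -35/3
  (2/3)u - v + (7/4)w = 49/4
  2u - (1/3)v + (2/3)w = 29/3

Row-reduce the augmented matrix:
R1 ← R1 / (-2).
R2 ← R2 − 2/3·R1.
R3 ← R3 − 2·R1.
R2 ← R2 / (-5/9).
R1 ← R1 + 2/3·R2.
R3 ← R3 − 1·R2.
R3 ← R3 / (87/20).
R1 ← R1 + 12/5·R3.
R2 ← R2 + 67/20·R3.
Reading off the reduced rows gives u = 3, v = -5, w = 3.

u = 3, v = -5, w = 3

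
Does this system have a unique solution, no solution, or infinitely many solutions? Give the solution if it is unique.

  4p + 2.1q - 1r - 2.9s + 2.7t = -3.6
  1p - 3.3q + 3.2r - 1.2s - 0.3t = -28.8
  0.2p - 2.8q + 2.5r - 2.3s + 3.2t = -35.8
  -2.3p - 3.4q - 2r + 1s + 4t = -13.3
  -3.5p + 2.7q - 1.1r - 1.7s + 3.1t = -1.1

p = 1, q = 5, r = -2, s = 6, t = -1

Row-reduce the augmented matrix:
R1 ← R1 / (4).
R2 ← R2 − 1·R1.
R3 ← R3 − 1/5·R1.
R4 ← R4 + 23/10·R1.
R5 ← R5 + 7/2·R1.
R2 ← R2 / (-153/40).
R1 ← R1 − 21/40·R2.
R3 ← R3 + 581/200·R2.
R4 ← R4 + 877/400·R2.
R5 ← R5 − 363/80·R2.
R3 ← R3 / (-179/2550).
R1 ← R1 − 19/85·R3.
R2 ← R2 + 46/51·R3.
R4 ← R4 + 11609/2550·R3.
R5 ← R5 − 36/17·R3.
R4 ← R4 / (1245521/10740).
R1 ← R1 + 6985/1074·R4.
R2 ← R2 − 4149/179·R4.
R3 ← R3 − 13726/537·R4.
R5 ← R5 + 632899/10740·R4.
R5 ← R5 / (-19911022/6227605).
R1 ← R1 + 1045066/1245521·R5.
R2 ← R2 + 667153/1245521·R5.
R3 ← R3 + 1447576/1245521·R5.
R4 ← R4 + 2585040/1245521·R5.
Reading off the reduced rows gives p = 1, q = 5, r = -2, s = 6, t = -1.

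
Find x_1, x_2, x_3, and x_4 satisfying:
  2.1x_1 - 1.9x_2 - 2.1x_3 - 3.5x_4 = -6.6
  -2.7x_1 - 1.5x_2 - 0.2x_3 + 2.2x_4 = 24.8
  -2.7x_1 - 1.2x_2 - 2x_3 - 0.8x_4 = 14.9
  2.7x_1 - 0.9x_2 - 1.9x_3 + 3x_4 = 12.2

Row-reduce the augmented matrix:
R1 ← R1 / (21/10).
R2 ← R2 + 27/10·R1.
R3 ← R3 + 27/10·R1.
R4 ← R4 − 27/10·R1.
R2 ← R2 / (-138/35).
R1 ← R1 + 19/21·R2.
R3 ← R3 + 51/14·R2.
R4 ← R4 − 54/35·R2.
R3 ← R3 / (-1859/920).
R1 ← R1 + 277/828·R3.
R2 ← R2 − 203/276·R3.
R4 ← R4 + 77/230·R3.
R4 ← R4 / (12043/1690).
R1 ← R1 + 1140/1859·R4.
R2 ← R2 + 1064/1859·R4.
R3 ← R3 − 2921/1859·R4.
Reading off the reduced rows gives x_1 = -3, x_2 = -5, x_3 = -2, x_4 = 4.

x_1 = -3, x_2 = -5, x_3 = -2, x_4 = 4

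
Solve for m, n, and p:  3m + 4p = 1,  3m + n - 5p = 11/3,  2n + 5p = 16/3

m = 1/3, n = 8/3, p = 0

Row-reduce the augmented matrix:
R1 ← R1 / (3).
R2 ← R2 − 3·R1.
R3 ← R3 − 2·R2.
R3 ← R3 / (23).
R1 ← R1 − 4/3·R3.
R2 ← R2 + 9·R3.
Reading off the reduced rows gives m = 1/3, n = 8/3, p = 0.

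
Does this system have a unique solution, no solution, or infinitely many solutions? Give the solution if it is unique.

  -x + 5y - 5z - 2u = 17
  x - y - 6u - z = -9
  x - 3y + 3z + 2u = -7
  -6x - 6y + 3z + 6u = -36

x = 4, y = 3, z = -2, u = 2

Row-reduce the augmented matrix:
R1 ← R1 / (-1).
R2 ← R2 − 1·R1.
R3 ← R3 − 1·R1.
R4 ← R4 + 6·R1.
R2 ← R2 / (4).
R1 ← R1 + 5·R2.
R3 ← R3 − 2·R2.
R4 ← R4 + 36·R2.
R1 ← R1 + 5/2·R3.
R2 ← R2 + 3/2·R3.
R4 ← R4 + 21·R3.
R4 ← R4 / (30).
R1 ← R1 − 2·R4.
R2 ← R2 − 4·R4.
R3 ← R3 − 4·R4.
Reading off the reduced rows gives x = 4, y = 3, z = -2, u = 2.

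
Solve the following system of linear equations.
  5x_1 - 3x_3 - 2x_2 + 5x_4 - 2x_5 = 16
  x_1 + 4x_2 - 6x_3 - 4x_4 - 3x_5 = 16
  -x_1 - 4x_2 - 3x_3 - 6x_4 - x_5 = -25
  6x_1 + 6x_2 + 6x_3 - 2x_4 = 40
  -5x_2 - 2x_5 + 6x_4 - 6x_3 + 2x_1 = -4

Row-reduce:
R1 ← R1 / (5).
R2 ← R2 − 1·R1.
R3 ← R3 + 1·R1.
R4 ← R4 − 6·R1.
R5 ← R5 − 2·R1.
R2 ← R2 / (22/5).
R1 ← R1 + 2/5·R2.
R3 ← R3 + 22/5·R2.
R4 ← R4 − 42/5·R2.
R5 ← R5 + 21/5·R2.
R3 ← R3 / (-9).
R1 ← R1 + 12/11·R3.
R2 ← R2 + 27/22·R3.
R4 ← R4 − 219/11·R3.
R5 ← R5 + 219/22·R3.
R4 ← R4 / (-679/33).
R1 ← R1 − 58/33·R4.
R2 ← R2 − 5/22·R4.
R3 ← R3 − 10/9·R4.
R5 ← R5 − 679/66·R4.
Rank is 4 with 5 unknowns, leaving x_5 free.

infinitely many solutions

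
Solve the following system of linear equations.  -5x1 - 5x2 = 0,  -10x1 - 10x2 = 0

infinitely many solutions

Row-reduce:
R1 ← R1 / (-5).
R2 ← R2 + 10·R1.
Rank is 1 with 2 unknowns, leaving x2 free.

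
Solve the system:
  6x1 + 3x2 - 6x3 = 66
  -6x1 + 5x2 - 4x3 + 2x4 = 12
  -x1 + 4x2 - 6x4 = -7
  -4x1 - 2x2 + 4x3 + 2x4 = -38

Row-reduce the augmented matrix:
R1 ← R1 / (6).
R2 ← R2 + 6·R1.
R3 ← R3 + 1·R1.
R4 ← R4 + 4·R1.
R2 ← R2 / (8).
R1 ← R1 − 1/2·R2.
R3 ← R3 − 9/2·R2.
R3 ← R3 / (37/8).
R1 ← R1 + 3/8·R3.
R2 ← R2 + 5/4·R3.
R4 ← R4 / (2).
R1 ← R1 + 26/37·R4.
R2 ← R2 + 62/37·R4.
R3 ← R3 + 57/37·R4.
Reading off the reduced rows gives x1 = 5, x2 = 4, x3 = -4, x4 = 3.

x1 = 5, x2 = 4, x3 = -4, x4 = 3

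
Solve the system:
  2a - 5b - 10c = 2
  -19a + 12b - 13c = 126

Row-reduce:
R1 ← R1 / (2).
R2 ← R2 + 19·R1.
R2 ← R2 / (-71/2).
R1 ← R1 + 5/2·R2.
Rank is 2 with 3 unknowns, leaving c free.

infinitely many solutions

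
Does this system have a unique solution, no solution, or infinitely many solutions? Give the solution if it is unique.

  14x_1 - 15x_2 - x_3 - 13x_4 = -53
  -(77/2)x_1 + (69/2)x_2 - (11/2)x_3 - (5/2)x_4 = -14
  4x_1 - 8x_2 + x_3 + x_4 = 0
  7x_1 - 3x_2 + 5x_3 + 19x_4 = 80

Row-reduce:
R1 ← R1 / (14).
R2 ← R2 + 77/2·R1.
R3 ← R3 − 4·R1.
R4 ← R4 − 7·R1.
R2 ← R2 / (-27/4).
R1 ← R1 + 15/14·R2.
R3 ← R3 + 26/7·R2.
R4 ← R4 − 9/2·R2.
R3 ← R3 / (367/63).
R1 ← R1 − 26/21·R3.
R2 ← R2 − 11/9·R3.
Rank is 3 with 4 unknowns, leaving x_4 free.

infinitely many solutions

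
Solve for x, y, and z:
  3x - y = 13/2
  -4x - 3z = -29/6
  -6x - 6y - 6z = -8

Row-reduce the augmented matrix:
R1 ← R1 / (3).
R2 ← R2 + 4·R1.
R3 ← R3 + 6·R1.
R2 ← R2 / (-4/3).
R1 ← R1 + 1/3·R2.
R3 ← R3 + 8·R2.
R3 ← R3 / (12).
R1 ← R1 − 3/4·R3.
R2 ← R2 − 9/4·R3.
Reading off the reduced rows gives x = 7/3, y = 1/2, z = -3/2.

x = 7/3, y = 1/2, z = -3/2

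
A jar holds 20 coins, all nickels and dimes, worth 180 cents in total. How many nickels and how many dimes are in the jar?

Let n = nickels, d = dimes.
  n + d = 20
  5n + 10d = 180
Row-reduce the augmented matrix:
R2 ← R2 − 5·R1.
R2 ← R2 / (5).
R1 ← R1 − 1·R2.
Reading off the reduced rows gives n = 4, d = 16.

nickels: 4, dimes: 16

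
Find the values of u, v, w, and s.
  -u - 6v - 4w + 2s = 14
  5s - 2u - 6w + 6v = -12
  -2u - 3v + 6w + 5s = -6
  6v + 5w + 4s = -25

u = -2, v = -2, w = -1, s = -2

Row-reduce the augmented matrix:
R1 ← R1 / (-1).
R2 ← R2 + 2·R1.
R3 ← R3 + 2·R1.
R2 ← R2 / (18).
R1 ← R1 − 6·R2.
R3 ← R3 − 9·R2.
R4 ← R4 − 6·R2.
R3 ← R3 / (13).
R1 ← R1 − 10/3·R3.
R2 ← R2 − 1/9·R3.
R4 ← R4 − 13/3·R3.
R4 ← R4 / (7/2).
R1 ← R1 + 32/13·R4.
R2 ← R2 − 2/39·R4.
R3 ← R3 − 1/26·R4.
Reading off the reduced rows gives u = -2, v = -2, w = -1, s = -2.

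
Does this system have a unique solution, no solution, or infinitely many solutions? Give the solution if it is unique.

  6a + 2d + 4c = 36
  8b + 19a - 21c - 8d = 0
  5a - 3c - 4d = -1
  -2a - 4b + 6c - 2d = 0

no solution

Row-reduce:
R1 ← R1 / (6).
R2 ← R2 − 19·R1.
R3 ← R3 − 5·R1.
R4 ← R4 + 2·R1.
R2 ← R2 / (8).
R4 ← R4 + 4·R2.
R3 ← R3 / (-19/3).
R1 ← R1 − 2/3·R3.
R2 ← R2 + 101/24·R3.
R4 ← R4 + 19/2·R3.
Row 4 reduces to 0 = 3/2, a contradiction. The system is inconsistent.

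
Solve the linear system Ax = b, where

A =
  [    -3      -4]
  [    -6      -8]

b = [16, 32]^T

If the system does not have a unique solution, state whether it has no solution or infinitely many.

infinitely many solutions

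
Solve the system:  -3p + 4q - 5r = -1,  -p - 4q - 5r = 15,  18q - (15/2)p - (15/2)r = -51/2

infinitely many solutions

Row-reduce:
R1 ← R1 / (-3).
R2 ← R2 + 1·R1.
R3 ← R3 + 15/2·R1.
R2 ← R2 / (-16/3).
R1 ← R1 + 4/3·R2.
R3 ← R3 − 8·R2.
Rank is 2 with 3 unknowns, leaving r free.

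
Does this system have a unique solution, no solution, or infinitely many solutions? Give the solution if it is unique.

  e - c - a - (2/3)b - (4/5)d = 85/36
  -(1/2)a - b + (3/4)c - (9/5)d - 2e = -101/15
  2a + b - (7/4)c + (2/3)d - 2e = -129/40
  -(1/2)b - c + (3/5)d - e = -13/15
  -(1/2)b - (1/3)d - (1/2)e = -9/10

Row-reduce the augmented matrix:
R1 ← R1 / (-1).
R2 ← R2 + 1/2·R1.
R3 ← R3 − 2·R1.
R2 ← R2 / (-2/3).
R1 ← R1 − 2/3·R2.
R3 ← R3 + 1/3·R2.
R4 ← R4 + 1/2·R2.
R5 ← R5 + 1/2·R2.
R3 ← R3 / (-35/8).
R1 ← R1 − 9/4·R3.
R2 ← R2 + 15/8·R3.
R4 ← R4 + 31/16·R3.
R5 ← R5 + 15/16·R3.
R4 ← R4 / (263/150).
R1 ← R1 + 18/25·R4.
R2 ← R2 − 11/5·R4.
R3 ← R3 − 4/75·R4.
R5 ← R5 − 23/30·R4.
R5 ← R5 / (3559/3682).
R1 ← R1 + 5017/1841·R5.
R2 ← R2 − 5175/1841·R5.
R3 ← R3 + 544/1841·R5.
R4 ← R4 − 675/3682·R5.
Reading off the reduced rows gives a = 5/4, b = -5/3, c = -1/2, d = 1, e = 14/5.

a = 5/4, b = -5/3, c = -1/2, d = 1, e = 14/5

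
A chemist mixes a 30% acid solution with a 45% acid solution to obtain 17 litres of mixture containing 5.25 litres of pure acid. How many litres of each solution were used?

litres of solution A: 16, litres of solution B: 1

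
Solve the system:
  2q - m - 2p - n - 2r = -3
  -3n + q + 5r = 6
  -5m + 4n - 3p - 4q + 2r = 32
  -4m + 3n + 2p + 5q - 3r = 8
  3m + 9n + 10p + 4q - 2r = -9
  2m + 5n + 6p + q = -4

Row-reduce:
R1 ← R1 / (-1).
R3 ← R3 + 5·R1.
R4 ← R4 + 4·R1.
R5 ← R5 − 3·R1.
R6 ← R6 − 2·R1.
R2 ← R2 / (-3).
R1 ← R1 − 1·R2.
R3 ← R3 − 9·R2.
R4 ← R4 − 7·R2.
R5 ← R5 − 6·R2.
R6 ← R6 − 3·R2.
R3 ← R3 / (7).
R1 ← R1 − 2·R3.
R4 ← R4 − 10·R3.
R5 ← R5 − 4·R3.
R6 ← R6 − 2·R3.
R4 ← R4 / (316/21).
R1 ← R1 − 31/21·R4.
R2 ← R2 + 1/3·R4.
R3 ← R3 + 11/7·R4.
R5 ← R5 − 128/7·R4.
R6 ← R6 − 64/7·R4.
R5 ← R5 / (1042/79).
R1 ← R1 + 150/79·R5.
R2 ← R2 + 170/79·R5.
R3 ← R3 − 124/79·R5.
R4 ← R4 + 115/79·R5.
R6 ← R6 − 521/79·R5.
Row 6 reduces to 0 = -1, a contradiction. The system is inconsistent.

no solution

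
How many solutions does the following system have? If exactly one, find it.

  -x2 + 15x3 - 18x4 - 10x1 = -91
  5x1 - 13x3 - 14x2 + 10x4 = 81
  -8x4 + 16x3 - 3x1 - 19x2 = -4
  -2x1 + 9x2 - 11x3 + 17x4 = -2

Row-reduce the augmented matrix:
R1 ← R1 / (-10).
R2 ← R2 − 5·R1.
R3 ← R3 + 3·R1.
R4 ← R4 + 2·R1.
R2 ← R2 / (-29/2).
R1 ← R1 − 1/10·R2.
R3 ← R3 + 187/10·R2.
R4 ← R4 − 46/5·R2.
R3 ← R3 / (2696/145).
R1 ← R1 + 223/145·R3.
R2 ← R2 − 11/29·R3.
R4 ← R4 + 2536/145·R3.
R4 ← R4 / (5923/337).
R1 ← R1 − 1001/674·R4.
R2 ← R2 − 7/674·R4.
R3 ← R3 + 141/674·R4.
Reading off the reduced rows gives x1 = 6, x2 = -2, x3 = -1, x4 = 1.

x1 = 6, x2 = -2, x3 = -1, x4 = 1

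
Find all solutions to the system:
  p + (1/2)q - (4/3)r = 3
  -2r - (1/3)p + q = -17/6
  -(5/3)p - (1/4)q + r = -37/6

no solution

Row-reduce:
R2 ← R2 + 1/3·R1.
R3 ← R3 + 5/3·R1.
R2 ← R2 / (7/6).
R1 ← R1 − 1/2·R2.
R3 ← R3 − 7/12·R2.
Row 3 reduces to 0 = -1/4, a contradiction. The system is inconsistent.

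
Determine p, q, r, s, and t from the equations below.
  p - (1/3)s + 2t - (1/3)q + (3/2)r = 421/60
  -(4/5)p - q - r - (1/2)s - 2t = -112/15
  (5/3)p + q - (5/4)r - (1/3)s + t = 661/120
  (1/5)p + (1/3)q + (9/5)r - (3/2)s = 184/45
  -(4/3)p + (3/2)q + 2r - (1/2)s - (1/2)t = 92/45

p = 2/3, q = 5/3, r = 1/2, s = -5/3, t = 14/5

Row-reduce the augmented matrix:
R2 ← R2 + 4/5·R1.
R3 ← R3 − 5/3·R1.
R4 ← R4 − 1/5·R1.
R5 ← R5 + 4/3·R1.
R2 ← R2 / (-19/15).
R1 ← R1 + 1/3·R2.
R3 ← R3 − 14/9·R2.
R4 ← R4 − 2/5·R2.
R5 ← R5 − 19/18·R2.
R3 ← R3 / (-799/228).
R1 ← R1 − 55/38·R3.
R2 ← R2 + 3/19·R3.
R4 ← R4 − 297/190·R3.
R5 ← R5 − 25/6·R3.
R4 ← R4 / (-47851/23970).
R1 ← R1 + 685/1598·R4.
R2 ← R2 − 1019/1598·R4.
R3 ← R3 − 164/799·R4.
R5 ← R5 + 23381/9588·R4.
R5 ← R5 / (62871/95702).
R1 ← R1 − 63270/47851·R5.
R2 ← R2 + 6102/47851·R5.
R3 ← R3 − 29780/47851·R5.
R4 ← R4 − 42816/47851·R5.
Reading off the reduced rows gives p = 2/3, q = 5/3, r = 1/2, s = -5/3, t = 14/5.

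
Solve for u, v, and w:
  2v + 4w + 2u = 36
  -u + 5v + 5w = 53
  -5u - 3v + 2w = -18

u = 2, v = 6, w = 5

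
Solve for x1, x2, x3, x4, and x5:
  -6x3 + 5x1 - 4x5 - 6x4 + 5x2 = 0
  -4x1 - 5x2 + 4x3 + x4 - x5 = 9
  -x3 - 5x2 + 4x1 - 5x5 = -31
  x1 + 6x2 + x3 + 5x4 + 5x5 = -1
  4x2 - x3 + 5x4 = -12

x1 = -3, x2 = 3, x3 = 4, x4 = -4, x5 = 0

Row-reduce the augmented matrix:
R1 ← R1 / (5).
R2 ← R2 + 4·R1.
R3 ← R3 − 4·R1.
R4 ← R4 − 1·R1.
R2 ← R2 / (-1).
R1 ← R1 − 1·R2.
R3 ← R3 + 9·R2.
R4 ← R4 − 5·R2.
R5 ← R5 − 4·R2.
R3 ← R3 / (11).
R1 ← R1 + 2·R3.
R2 ← R2 − 4/5·R3.
R4 ← R4 + 9/5·R3.
R5 ← R5 + 21/5·R3.
R4 ← R4 / (-353/55).
R1 ← R1 − 23/11·R4.
R2 ← R2 − 53/55·R4.
R3 ← R3 − 39/11·R4.
R5 ← R5 − 258/55·R4.
R5 ← R5 / (-3480/353).
R1 ← R1 + 525/353·R5.
R2 ← R2 − 65/353·R5.
R3 ← R3 + 660/353·R5.
R4 ← R4 − 512/353·R5.
Reading off the reduced rows gives x1 = -3, x2 = 3, x3 = 4, x4 = -4, x5 = 0.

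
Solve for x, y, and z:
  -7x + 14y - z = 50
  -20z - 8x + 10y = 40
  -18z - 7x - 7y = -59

Row-reduce the augmented matrix:
R1 ← R1 / (-7).
R2 ← R2 + 8·R1.
R3 ← R3 + 7·R1.
R2 ← R2 / (-6).
R1 ← R1 + 2·R2.
R3 ← R3 + 21·R2.
R3 ← R3 / (49).
R1 ← R1 − 45/7·R3.
R2 ← R2 − 22/7·R3.
Reading off the reduced rows gives x = 5, y = 6, z = -1.

x = 5, y = 6, z = -1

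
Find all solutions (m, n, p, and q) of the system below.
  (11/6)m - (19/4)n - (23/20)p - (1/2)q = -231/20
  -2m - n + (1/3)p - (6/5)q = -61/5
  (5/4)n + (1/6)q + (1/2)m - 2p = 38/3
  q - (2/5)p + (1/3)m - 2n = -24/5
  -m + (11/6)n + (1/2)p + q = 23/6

Row-reduce:
R1 ← R1 / (11/6).
R2 ← R2 + 2·R1.
R3 ← R3 − 1/2·R1.
R4 ← R4 − 1/3·R1.
R5 ← R5 + 1·R1.
R2 ← R2 / (-68/11).
R1 ← R1 + 57/22·R2.
R3 ← R3 − 28/11·R2.
R4 ← R4 + 25/22·R2.
R5 ← R5 + 25/33·R2.
R3 ← R3 / (-2107/1020).
R1 ← R1 + 41/170·R3.
R2 ← R2 − 38/255·R3.
R4 ← R4 + 11/510·R3.
R5 ← R5 + 11/765·R3.
R4 ← R4 / (44756/31605).
R1 ← R1 − 1069/2107·R4.
R2 ← R2 − 7976/31605·R4.
R3 ← R3 − 424/2107·R4.
R5 ← R5 − 89512/94815·R4.
Row 5 reduces to 0 = -2/3, a contradiction. The system is inconsistent.

no solution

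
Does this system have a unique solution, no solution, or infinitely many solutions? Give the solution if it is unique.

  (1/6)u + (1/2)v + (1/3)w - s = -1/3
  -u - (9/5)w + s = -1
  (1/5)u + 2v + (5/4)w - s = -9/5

infinitely many solutions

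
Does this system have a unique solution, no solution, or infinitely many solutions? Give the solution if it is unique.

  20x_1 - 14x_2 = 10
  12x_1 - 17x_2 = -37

x_1 = 4, x_2 = 5

Row-reduce the augmented matrix:
R1 ← R1 / (20).
R2 ← R2 − 12·R1.
R2 ← R2 / (-43/5).
R1 ← R1 + 7/10·R2.
Reading off the reduced rows gives x_1 = 4, x_2 = 5.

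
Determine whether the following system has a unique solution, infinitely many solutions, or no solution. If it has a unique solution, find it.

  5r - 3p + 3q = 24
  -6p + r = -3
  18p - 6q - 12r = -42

infinitely many solutions

Row-reduce:
R1 ← R1 / (-3).
R2 ← R2 + 6·R1.
R3 ← R3 − 18·R1.
R2 ← R2 / (-6).
R1 ← R1 + 1·R2.
R3 ← R3 − 12·R2.
Rank is 2 with 3 unknowns, leaving r free.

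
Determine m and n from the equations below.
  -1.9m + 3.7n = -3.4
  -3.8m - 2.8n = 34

m = -6, n = -4

Row-reduce the augmented matrix:
R1 ← R1 / (-19/10).
R2 ← R2 + 19/5·R1.
R2 ← R2 / (-51/5).
R1 ← R1 + 37/19·R2.
Reading off the reduced rows gives m = -6, n = -4.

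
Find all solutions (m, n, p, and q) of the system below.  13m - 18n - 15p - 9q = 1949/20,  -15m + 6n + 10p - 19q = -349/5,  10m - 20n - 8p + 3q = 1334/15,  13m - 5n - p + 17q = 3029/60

Row-reduce the augmented matrix:
R1 ← R1 / (13).
R2 ← R2 + 15·R1.
R3 ← R3 − 10·R1.
R4 ← R4 − 13·R1.
R2 ← R2 / (-192/13).
R1 ← R1 + 18/13·R2.
R3 ← R3 + 80/13·R2.
R4 ← R4 − 13·R2.
R3 ← R3 / (79/12).
R1 ← R1 + 15/32·R3.
R2 ← R2 − 95/192·R3.
R4 ← R4 − 1453/192·R3.
R4 ← R4 / (-32037/1264).
R1 ← R1 − 2301/632·R4.
R2 ← R2 − 409/1264·R4.
R3 ← R3 − 266/79·R4.
Reading off the reduced rows gives m = 5/2, n = -8/3, p = -5/4, q = 1/5.

m = 5/2, n = -8/3, p = -5/4, q = 1/5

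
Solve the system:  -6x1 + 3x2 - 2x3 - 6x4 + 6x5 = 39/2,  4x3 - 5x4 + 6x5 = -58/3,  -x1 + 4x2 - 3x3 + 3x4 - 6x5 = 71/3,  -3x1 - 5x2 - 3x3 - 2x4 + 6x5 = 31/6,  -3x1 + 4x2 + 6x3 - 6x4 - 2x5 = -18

Row-reduce the augmented matrix:
R1 ← R1 / (-6).
R3 ← R3 + 1·R1.
R4 ← R4 + 3·R1.
R5 ← R5 + 3·R1.
Swap R2 and R3.
R2 ← R2 / (7/2).
R1 ← R1 + 1/2·R2.
R4 ← R4 + 13/2·R2.
R5 ← R5 − 5/2·R2.
R3 ← R3 / (4).
R1 ← R1 + 1/21·R3.
R2 ← R2 + 16/21·R3.
R4 ← R4 + 146/21·R3.
R5 ← R5 − 187/21·R3.
R4 ← R4 / (-11/42).
R1 ← R1 − 127/84·R4.
R2 ← R2 − 4/21·R4.
R3 ← R3 + 5/4·R4.
R5 ← R5 − 443/84·R4.
R5 ← R5 / (-52/11).
R1 ← R1 − 6/11·R5.
R2 ← R2 + 6/11·R5.
R3 ← R3 + 6/11·R5.
R4 ← R4 + 18/11·R5.
Reading off the reduced rows gives x1 = -8/3, x2 = 5/2, x3 = -3, x4 = 8/3, x5 = 1.

x1 = -8/3, x2 = 5/2, x3 = -3, x4 = 8/3, x5 = 1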